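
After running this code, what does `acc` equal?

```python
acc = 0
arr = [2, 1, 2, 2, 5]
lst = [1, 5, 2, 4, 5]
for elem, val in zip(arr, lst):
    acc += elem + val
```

Let's trace through this code step by step.

Initialize: acc = 0
Initialize: arr = [2, 1, 2, 2, 5]
Initialize: lst = [1, 5, 2, 4, 5]
Entering loop: for elem, val in zip(arr, lst):

After execution: acc = 29
29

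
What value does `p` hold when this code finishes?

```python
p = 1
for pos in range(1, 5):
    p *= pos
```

Let's trace through this code step by step.

Initialize: p = 1
Entering loop: for pos in range(1, 5):

After execution: p = 24
24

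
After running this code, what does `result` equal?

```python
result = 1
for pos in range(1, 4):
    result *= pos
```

Let's trace through this code step by step.

Initialize: result = 1
Entering loop: for pos in range(1, 4):

After execution: result = 6
6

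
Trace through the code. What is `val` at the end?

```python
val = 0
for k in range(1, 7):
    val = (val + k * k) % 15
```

Let's trace through this code step by step.

Initialize: val = 0
Entering loop: for k in range(1, 7):

After execution: val = 1
1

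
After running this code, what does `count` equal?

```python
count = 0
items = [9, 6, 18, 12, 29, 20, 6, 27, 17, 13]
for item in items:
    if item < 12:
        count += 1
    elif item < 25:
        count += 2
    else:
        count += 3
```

Let's trace through this code step by step.

Initialize: count = 0
Initialize: items = [9, 6, 18, 12, 29, 20, 6, 27, 17, 13]
Entering loop: for item in items:

After execution: count = 19
19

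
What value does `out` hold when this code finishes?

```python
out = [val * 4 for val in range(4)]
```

Let's trace through this code step by step.

Initialize: out = [val * 4 for val in range(4)]

After execution: out = [0, 4, 8, 12]
[0, 4, 8, 12]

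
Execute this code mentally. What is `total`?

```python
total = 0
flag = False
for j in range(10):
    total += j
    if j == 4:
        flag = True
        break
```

Let's trace through this code step by step.

Initialize: total = 0
Initialize: flag = False
Entering loop: for j in range(10):

After execution: total = 10
10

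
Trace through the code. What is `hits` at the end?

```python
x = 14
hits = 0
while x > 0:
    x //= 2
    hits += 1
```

Let's trace through this code step by step.

Initialize: x = 14
Initialize: hits = 0
Entering loop: while x > 0:

After execution: hits = 4
4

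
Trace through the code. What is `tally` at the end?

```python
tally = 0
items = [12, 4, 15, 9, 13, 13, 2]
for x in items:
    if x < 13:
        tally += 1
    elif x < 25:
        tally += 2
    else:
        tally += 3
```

Let's trace through this code step by step.

Initialize: tally = 0
Initialize: items = [12, 4, 15, 9, 13, 13, 2]
Entering loop: for x in items:

After execution: tally = 10
10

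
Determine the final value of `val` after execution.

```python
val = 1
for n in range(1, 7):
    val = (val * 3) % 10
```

Let's trace through this code step by step.

Initialize: val = 1
Entering loop: for n in range(1, 7):

After execution: val = 9
9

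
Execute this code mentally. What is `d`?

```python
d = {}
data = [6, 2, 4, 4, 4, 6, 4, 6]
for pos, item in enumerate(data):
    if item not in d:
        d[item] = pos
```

Let's trace through this code step by step.

Initialize: d = {}
Initialize: data = [6, 2, 4, 4, 4, 6, 4, 6]
Entering loop: for pos, item in enumerate(data):

After execution: d = {6: 0, 2: 1, 4: 2}
{6: 0, 2: 1, 4: 2}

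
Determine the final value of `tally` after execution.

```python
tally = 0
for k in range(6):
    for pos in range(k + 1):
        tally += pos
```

Let's trace through this code step by step.

Initialize: tally = 0
Entering loop: for k in range(6):

After execution: tally = 35
35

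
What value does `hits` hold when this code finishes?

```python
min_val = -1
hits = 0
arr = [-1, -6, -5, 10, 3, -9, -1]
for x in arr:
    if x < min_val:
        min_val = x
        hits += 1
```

Let's trace through this code step by step.

Initialize: min_val = -1
Initialize: hits = 0
Initialize: arr = [-1, -6, -5, 10, 3, -9, -1]
Entering loop: for x in arr:

After execution: hits = 2
2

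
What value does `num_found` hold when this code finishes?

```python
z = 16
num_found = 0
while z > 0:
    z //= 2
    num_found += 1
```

Let's trace through this code step by step.

Initialize: z = 16
Initialize: num_found = 0
Entering loop: while z > 0:

After execution: num_found = 5
5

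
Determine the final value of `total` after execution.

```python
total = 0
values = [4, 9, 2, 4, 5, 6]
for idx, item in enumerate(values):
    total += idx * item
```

Let's trace through this code step by step.

Initialize: total = 0
Initialize: values = [4, 9, 2, 4, 5, 6]
Entering loop: for idx, item in enumerate(values):

After execution: total = 75
75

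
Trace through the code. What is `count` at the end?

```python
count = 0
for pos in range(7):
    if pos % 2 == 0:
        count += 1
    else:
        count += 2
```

Let's trace through this code step by step.

Initialize: count = 0
Entering loop: for pos in range(7):

After execution: count = 10
10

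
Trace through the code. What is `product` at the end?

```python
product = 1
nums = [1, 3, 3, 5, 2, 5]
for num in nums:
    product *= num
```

Let's trace through this code step by step.

Initialize: product = 1
Initialize: nums = [1, 3, 3, 5, 2, 5]
Entering loop: for num in nums:

After execution: product = 450
450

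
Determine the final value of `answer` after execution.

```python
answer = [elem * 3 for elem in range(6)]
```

Let's trace through this code step by step.

Initialize: answer = [elem * 3 for elem in range(6)]

After execution: answer = [0, 3, 6, 9, 12, 15]
[0, 3, 6, 9, 12, 15]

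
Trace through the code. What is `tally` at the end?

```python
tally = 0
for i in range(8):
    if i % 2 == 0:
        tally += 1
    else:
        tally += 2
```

Let's trace through this code step by step.

Initialize: tally = 0
Entering loop: for i in range(8):

After execution: tally = 12
12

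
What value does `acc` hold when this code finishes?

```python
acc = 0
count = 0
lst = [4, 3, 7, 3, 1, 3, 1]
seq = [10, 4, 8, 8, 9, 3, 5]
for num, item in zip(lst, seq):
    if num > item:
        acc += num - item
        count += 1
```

Let's trace through this code step by step.

Initialize: acc = 0
Initialize: count = 0
Initialize: lst = [4, 3, 7, 3, 1, 3, 1]
Initialize: seq = [10, 4, 8, 8, 9, 3, 5]
Entering loop: for num, item in zip(lst, seq):

After execution: acc = 0
0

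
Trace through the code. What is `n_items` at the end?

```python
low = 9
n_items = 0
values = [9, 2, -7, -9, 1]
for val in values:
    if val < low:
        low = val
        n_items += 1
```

Let's trace through this code step by step.

Initialize: low = 9
Initialize: n_items = 0
Initialize: values = [9, 2, -7, -9, 1]
Entering loop: for val in values:

After execution: n_items = 3
3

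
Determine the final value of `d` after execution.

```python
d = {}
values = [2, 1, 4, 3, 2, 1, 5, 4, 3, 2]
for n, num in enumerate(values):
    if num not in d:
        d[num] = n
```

Let's trace through this code step by step.

Initialize: d = {}
Initialize: values = [2, 1, 4, 3, 2, 1, 5, 4, 3, 2]
Entering loop: for n, num in enumerate(values):

After execution: d = {2: 0, 1: 1, 4: 2, 3: 3, 5: 6}
{2: 0, 1: 1, 4: 2, 3: 3, 5: 6}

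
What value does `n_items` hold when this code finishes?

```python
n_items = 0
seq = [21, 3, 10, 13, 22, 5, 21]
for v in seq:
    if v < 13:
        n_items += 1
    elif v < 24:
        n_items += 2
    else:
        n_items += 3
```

Let's trace through this code step by step.

Initialize: n_items = 0
Initialize: seq = [21, 3, 10, 13, 22, 5, 21]
Entering loop: for v in seq:

After execution: n_items = 11
11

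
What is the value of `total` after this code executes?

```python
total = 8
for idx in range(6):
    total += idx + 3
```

Let's trace through this code step by step.

Initialize: total = 8
Entering loop: for idx in range(6):

After execution: total = 41
41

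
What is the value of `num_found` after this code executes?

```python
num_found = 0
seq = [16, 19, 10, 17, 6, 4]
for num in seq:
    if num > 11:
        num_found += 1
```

Let's trace through this code step by step.

Initialize: num_found = 0
Initialize: seq = [16, 19, 10, 17, 6, 4]
Entering loop: for num in seq:

After execution: num_found = 3
3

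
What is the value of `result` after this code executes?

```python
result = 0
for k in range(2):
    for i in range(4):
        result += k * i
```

Let's trace through this code step by step.

Initialize: result = 0
Entering loop: for k in range(2):

After execution: result = 6
6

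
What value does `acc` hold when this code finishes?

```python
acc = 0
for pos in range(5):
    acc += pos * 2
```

Let's trace through this code step by step.

Initialize: acc = 0
Entering loop: for pos in range(5):

After execution: acc = 20
20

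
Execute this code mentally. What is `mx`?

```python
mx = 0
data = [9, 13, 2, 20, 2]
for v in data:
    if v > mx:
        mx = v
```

Let's trace through this code step by step.

Initialize: mx = 0
Initialize: data = [9, 13, 2, 20, 2]
Entering loop: for v in data:

After execution: mx = 20
20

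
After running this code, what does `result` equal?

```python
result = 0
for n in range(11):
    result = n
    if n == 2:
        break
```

Let's trace through this code step by step.

Initialize: result = 0
Entering loop: for n in range(11):

After execution: result = 2
2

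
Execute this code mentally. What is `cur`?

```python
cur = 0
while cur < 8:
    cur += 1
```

Let's trace through this code step by step.

Initialize: cur = 0
Entering loop: while cur < 8:

After execution: cur = 8
8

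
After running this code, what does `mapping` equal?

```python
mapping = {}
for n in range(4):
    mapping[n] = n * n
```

Let's trace through this code step by step.

Initialize: mapping = {}
Entering loop: for n in range(4):

After execution: mapping = {0: 0, 1: 1, 2: 4, 3: 9}
{0: 0, 1: 1, 2: 4, 3: 9}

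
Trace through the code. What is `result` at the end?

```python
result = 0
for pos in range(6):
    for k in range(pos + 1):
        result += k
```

Let's trace through this code step by step.

Initialize: result = 0
Entering loop: for pos in range(6):

After execution: result = 35
35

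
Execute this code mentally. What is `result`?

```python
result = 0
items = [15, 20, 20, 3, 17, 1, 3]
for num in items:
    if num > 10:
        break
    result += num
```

Let's trace through this code step by step.

Initialize: result = 0
Initialize: items = [15, 20, 20, 3, 17, 1, 3]
Entering loop: for num in items:

After execution: result = 0
0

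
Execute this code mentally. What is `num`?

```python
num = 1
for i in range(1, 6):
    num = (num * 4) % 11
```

Let's trace through this code step by step.

Initialize: num = 1
Entering loop: for i in range(1, 6):

After execution: num = 1
1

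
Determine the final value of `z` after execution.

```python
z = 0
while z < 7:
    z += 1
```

Let's trace through this code step by step.

Initialize: z = 0
Entering loop: while z < 7:

After execution: z = 7
7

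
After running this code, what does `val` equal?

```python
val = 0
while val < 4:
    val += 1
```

Let's trace through this code step by step.

Initialize: val = 0
Entering loop: while val < 4:

After execution: val = 4
4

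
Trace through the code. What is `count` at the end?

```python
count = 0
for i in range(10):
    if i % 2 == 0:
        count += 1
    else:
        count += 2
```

Let's trace through this code step by step.

Initialize: count = 0
Entering loop: for i in range(10):

After execution: count = 15
15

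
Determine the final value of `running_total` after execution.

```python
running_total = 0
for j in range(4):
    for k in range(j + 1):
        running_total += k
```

Let's trace through this code step by step.

Initialize: running_total = 0
Entering loop: for j in range(4):

After execution: running_total = 10
10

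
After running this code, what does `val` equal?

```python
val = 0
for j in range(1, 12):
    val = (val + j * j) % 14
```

Let's trace through this code step by step.

Initialize: val = 0
Entering loop: for j in range(1, 12):

After execution: val = 2
2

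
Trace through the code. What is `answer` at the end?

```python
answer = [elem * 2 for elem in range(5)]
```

Let's trace through this code step by step.

Initialize: answer = [elem * 2 for elem in range(5)]

After execution: answer = [0, 2, 4, 6, 8]
[0, 2, 4, 6, 8]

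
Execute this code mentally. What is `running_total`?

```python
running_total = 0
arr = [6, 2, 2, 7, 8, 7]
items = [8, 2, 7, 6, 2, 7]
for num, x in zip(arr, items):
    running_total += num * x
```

Let's trace through this code step by step.

Initialize: running_total = 0
Initialize: arr = [6, 2, 2, 7, 8, 7]
Initialize: items = [8, 2, 7, 6, 2, 7]
Entering loop: for num, x in zip(arr, items):

After execution: running_total = 173
173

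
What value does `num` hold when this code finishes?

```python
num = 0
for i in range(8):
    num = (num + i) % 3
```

Let's trace through this code step by step.

Initialize: num = 0
Entering loop: for i in range(8):

After execution: num = 1
1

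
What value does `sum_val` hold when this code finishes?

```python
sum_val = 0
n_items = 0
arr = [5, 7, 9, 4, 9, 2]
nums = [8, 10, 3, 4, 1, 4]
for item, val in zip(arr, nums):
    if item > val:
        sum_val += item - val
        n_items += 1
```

Let's trace through this code step by step.

Initialize: sum_val = 0
Initialize: n_items = 0
Initialize: arr = [5, 7, 9, 4, 9, 2]
Initialize: nums = [8, 10, 3, 4, 1, 4]
Entering loop: for item, val in zip(arr, nums):

After execution: sum_val = 14
14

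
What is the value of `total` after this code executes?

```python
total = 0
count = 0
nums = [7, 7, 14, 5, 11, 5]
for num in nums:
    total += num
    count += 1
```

Let's trace through this code step by step.

Initialize: total = 0
Initialize: count = 0
Initialize: nums = [7, 7, 14, 5, 11, 5]
Entering loop: for num in nums:

After execution: total = 49
49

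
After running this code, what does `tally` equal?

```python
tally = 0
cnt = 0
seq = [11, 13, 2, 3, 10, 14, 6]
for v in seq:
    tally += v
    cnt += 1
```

Let's trace through this code step by step.

Initialize: tally = 0
Initialize: cnt = 0
Initialize: seq = [11, 13, 2, 3, 10, 14, 6]
Entering loop: for v in seq:

After execution: tally = 59
59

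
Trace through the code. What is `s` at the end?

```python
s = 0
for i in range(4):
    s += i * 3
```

Let's trace through this code step by step.

Initialize: s = 0
Entering loop: for i in range(4):

After execution: s = 18
18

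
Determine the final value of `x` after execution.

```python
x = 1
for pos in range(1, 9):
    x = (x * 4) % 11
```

Let's trace through this code step by step.

Initialize: x = 1
Entering loop: for pos in range(1, 9):

After execution: x = 9
9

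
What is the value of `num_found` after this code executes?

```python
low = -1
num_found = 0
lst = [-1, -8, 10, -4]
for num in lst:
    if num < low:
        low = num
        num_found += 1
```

Let's trace through this code step by step.

Initialize: low = -1
Initialize: num_found = 0
Initialize: lst = [-1, -8, 10, -4]
Entering loop: for num in lst:

After execution: num_found = 1
1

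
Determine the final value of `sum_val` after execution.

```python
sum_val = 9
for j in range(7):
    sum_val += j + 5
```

Let's trace through this code step by step.

Initialize: sum_val = 9
Entering loop: for j in range(7):

After execution: sum_val = 65
65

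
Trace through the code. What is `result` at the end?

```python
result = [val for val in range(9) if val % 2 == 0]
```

Let's trace through this code step by step.

Initialize: result = [val for val in range(9) if val % 2 == 0]

After execution: result = [0, 2, 4, 6, 8]
[0, 2, 4, 6, 8]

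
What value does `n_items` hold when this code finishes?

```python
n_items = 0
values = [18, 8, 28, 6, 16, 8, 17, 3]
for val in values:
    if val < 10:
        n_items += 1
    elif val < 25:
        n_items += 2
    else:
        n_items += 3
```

Let's trace through this code step by step.

Initialize: n_items = 0
Initialize: values = [18, 8, 28, 6, 16, 8, 17, 3]
Entering loop: for val in values:

After execution: n_items = 13
13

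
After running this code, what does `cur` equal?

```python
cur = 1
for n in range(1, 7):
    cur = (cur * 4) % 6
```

Let's trace through this code step by step.

Initialize: cur = 1
Entering loop: for n in range(1, 7):

After execution: cur = 4
4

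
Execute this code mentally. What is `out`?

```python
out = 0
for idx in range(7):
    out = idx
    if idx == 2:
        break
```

Let's trace through this code step by step.

Initialize: out = 0
Entering loop: for idx in range(7):

After execution: out = 2
2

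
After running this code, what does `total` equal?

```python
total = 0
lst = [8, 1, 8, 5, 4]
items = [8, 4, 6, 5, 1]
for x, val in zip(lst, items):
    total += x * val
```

Let's trace through this code step by step.

Initialize: total = 0
Initialize: lst = [8, 1, 8, 5, 4]
Initialize: items = [8, 4, 6, 5, 1]
Entering loop: for x, val in zip(lst, items):

After execution: total = 145
145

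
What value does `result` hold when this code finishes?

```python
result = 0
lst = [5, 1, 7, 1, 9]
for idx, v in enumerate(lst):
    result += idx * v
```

Let's trace through this code step by step.

Initialize: result = 0
Initialize: lst = [5, 1, 7, 1, 9]
Entering loop: for idx, v in enumerate(lst):

After execution: result = 54
54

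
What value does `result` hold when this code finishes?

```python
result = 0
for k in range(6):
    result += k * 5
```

Let's trace through this code step by step.

Initialize: result = 0
Entering loop: for k in range(6):

After execution: result = 75
75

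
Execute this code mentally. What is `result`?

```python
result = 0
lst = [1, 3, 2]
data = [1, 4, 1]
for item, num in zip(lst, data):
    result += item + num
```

Let's trace through this code step by step.

Initialize: result = 0
Initialize: lst = [1, 3, 2]
Initialize: data = [1, 4, 1]
Entering loop: for item, num in zip(lst, data):

After execution: result = 12
12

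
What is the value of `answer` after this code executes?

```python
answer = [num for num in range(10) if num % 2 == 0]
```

Let's trace through this code step by step.

Initialize: answer = [num for num in range(10) if num % 2 == 0]

After execution: answer = [0, 2, 4, 6, 8]
[0, 2, 4, 6, 8]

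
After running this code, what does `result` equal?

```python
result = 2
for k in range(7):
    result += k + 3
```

Let's trace through this code step by step.

Initialize: result = 2
Entering loop: for k in range(7):

After execution: result = 44
44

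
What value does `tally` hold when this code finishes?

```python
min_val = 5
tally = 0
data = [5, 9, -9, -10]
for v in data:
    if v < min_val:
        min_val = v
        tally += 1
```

Let's trace through this code step by step.

Initialize: min_val = 5
Initialize: tally = 0
Initialize: data = [5, 9, -9, -10]
Entering loop: for v in data:

After execution: tally = 2
2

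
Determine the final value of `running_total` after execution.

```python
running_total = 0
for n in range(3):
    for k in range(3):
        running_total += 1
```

Let's trace through this code step by step.

Initialize: running_total = 0
Entering loop: for n in range(3):

After execution: running_total = 9
9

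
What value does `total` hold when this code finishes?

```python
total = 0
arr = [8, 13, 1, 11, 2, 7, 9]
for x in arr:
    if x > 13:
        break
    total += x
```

Let's trace through this code step by step.

Initialize: total = 0
Initialize: arr = [8, 13, 1, 11, 2, 7, 9]
Entering loop: for x in arr:

After execution: total = 51
51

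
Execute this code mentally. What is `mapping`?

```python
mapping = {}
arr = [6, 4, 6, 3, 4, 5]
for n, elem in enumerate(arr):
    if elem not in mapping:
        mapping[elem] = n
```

Let's trace through this code step by step.

Initialize: mapping = {}
Initialize: arr = [6, 4, 6, 3, 4, 5]
Entering loop: for n, elem in enumerate(arr):

After execution: mapping = {6: 0, 4: 1, 3: 3, 5: 5}
{6: 0, 4: 1, 3: 3, 5: 5}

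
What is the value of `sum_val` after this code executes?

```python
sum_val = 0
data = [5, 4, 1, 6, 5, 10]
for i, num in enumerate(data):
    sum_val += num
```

Let's trace through this code step by step.

Initialize: sum_val = 0
Initialize: data = [5, 4, 1, 6, 5, 10]
Entering loop: for i, num in enumerate(data):

After execution: sum_val = 31
31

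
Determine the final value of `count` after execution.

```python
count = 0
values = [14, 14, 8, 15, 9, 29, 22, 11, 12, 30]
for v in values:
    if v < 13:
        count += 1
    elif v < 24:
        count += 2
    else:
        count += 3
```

Let's trace through this code step by step.

Initialize: count = 0
Initialize: values = [14, 14, 8, 15, 9, 29, 22, 11, 12, 30]
Entering loop: for v in values:

After execution: count = 18
18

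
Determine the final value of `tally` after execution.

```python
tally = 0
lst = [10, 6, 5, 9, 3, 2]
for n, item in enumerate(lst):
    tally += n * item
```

Let's trace through this code step by step.

Initialize: tally = 0
Initialize: lst = [10, 6, 5, 9, 3, 2]
Entering loop: for n, item in enumerate(lst):

After execution: tally = 65
65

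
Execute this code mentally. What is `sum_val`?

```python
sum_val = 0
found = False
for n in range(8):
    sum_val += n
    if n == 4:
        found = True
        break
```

Let's trace through this code step by step.

Initialize: sum_val = 0
Initialize: found = False
Entering loop: for n in range(8):

After execution: sum_val = 10
10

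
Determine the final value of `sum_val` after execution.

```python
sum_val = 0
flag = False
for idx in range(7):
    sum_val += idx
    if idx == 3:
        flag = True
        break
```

Let's trace through this code step by step.

Initialize: sum_val = 0
Initialize: flag = False
Entering loop: for idx in range(7):

After execution: sum_val = 6
6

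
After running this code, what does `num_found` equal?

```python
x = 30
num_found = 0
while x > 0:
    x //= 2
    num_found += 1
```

Let's trace through this code step by step.

Initialize: x = 30
Initialize: num_found = 0
Entering loop: while x > 0:

After execution: num_found = 5
5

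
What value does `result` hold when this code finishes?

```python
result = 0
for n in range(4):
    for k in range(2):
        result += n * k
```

Let's trace through this code step by step.

Initialize: result = 0
Entering loop: for n in range(4):

After execution: result = 6
6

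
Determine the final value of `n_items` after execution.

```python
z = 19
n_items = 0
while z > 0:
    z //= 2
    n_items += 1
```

Let's trace through this code step by step.

Initialize: z = 19
Initialize: n_items = 0
Entering loop: while z > 0:

After execution: n_items = 5
5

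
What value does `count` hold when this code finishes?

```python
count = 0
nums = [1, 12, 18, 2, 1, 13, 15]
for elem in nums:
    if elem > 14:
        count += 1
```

Let's trace through this code step by step.

Initialize: count = 0
Initialize: nums = [1, 12, 18, 2, 1, 13, 15]
Entering loop: for elem in nums:

After execution: count = 2
2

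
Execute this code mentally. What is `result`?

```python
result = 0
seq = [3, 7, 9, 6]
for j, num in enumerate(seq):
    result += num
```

Let's trace through this code step by step.

Initialize: result = 0
Initialize: seq = [3, 7, 9, 6]
Entering loop: for j, num in enumerate(seq):

After execution: result = 25
25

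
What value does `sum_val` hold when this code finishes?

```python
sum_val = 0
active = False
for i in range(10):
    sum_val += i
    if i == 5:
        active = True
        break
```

Let's trace through this code step by step.

Initialize: sum_val = 0
Initialize: active = False
Entering loop: for i in range(10):

After execution: sum_val = 15
15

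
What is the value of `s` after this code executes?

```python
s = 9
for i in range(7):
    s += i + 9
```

Let's trace through this code step by step.

Initialize: s = 9
Entering loop: for i in range(7):

After execution: s = 93
93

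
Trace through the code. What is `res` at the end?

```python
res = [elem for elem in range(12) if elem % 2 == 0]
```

Let's trace through this code step by step.

Initialize: res = [elem for elem in range(12) if elem % 2 == 0]

After execution: res = [0, 2, 4, 6, 8, 10]
[0, 2, 4, 6, 8, 10]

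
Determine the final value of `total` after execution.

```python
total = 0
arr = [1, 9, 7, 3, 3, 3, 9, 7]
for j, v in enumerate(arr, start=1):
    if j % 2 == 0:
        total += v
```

Let's trace through this code step by step.

Initialize: total = 0
Initialize: arr = [1, 9, 7, 3, 3, 3, 9, 7]
Entering loop: for j, v in enumerate(arr, start=1):

After execution: total = 22
22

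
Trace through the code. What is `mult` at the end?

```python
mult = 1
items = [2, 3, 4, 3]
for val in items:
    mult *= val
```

Let's trace through this code step by step.

Initialize: mult = 1
Initialize: items = [2, 3, 4, 3]
Entering loop: for val in items:

After execution: mult = 72
72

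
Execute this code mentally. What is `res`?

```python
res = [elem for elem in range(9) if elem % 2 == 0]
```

Let's trace through this code step by step.

Initialize: res = [elem for elem in range(9) if elem % 2 == 0]

After execution: res = [0, 2, 4, 6, 8]
[0, 2, 4, 6, 8]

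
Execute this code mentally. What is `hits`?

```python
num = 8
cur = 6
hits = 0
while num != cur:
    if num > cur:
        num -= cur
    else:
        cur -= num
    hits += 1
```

Let's trace through this code step by step.

Initialize: num = 8
Initialize: cur = 6
Initialize: hits = 0
Entering loop: while num != cur:

After execution: hits = 3
3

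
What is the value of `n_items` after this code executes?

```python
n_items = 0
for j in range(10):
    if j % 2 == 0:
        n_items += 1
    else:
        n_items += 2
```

Let's trace through this code step by step.

Initialize: n_items = 0
Entering loop: for j in range(10):

After execution: n_items = 15
15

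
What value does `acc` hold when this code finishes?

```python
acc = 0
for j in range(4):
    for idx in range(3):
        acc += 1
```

Let's trace through this code step by step.

Initialize: acc = 0
Entering loop: for j in range(4):

After execution: acc = 12
12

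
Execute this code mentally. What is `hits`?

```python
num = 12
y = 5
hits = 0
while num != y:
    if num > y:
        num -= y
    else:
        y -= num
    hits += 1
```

Let's trace through this code step by step.

Initialize: num = 12
Initialize: y = 5
Initialize: hits = 0
Entering loop: while num != y:

After execution: hits = 5
5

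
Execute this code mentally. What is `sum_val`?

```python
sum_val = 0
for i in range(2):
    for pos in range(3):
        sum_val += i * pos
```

Let's trace through this code step by step.

Initialize: sum_val = 0
Entering loop: for i in range(2):

After execution: sum_val = 3
3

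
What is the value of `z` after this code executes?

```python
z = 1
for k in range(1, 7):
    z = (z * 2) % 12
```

Let's trace through this code step by step.

Initialize: z = 1
Entering loop: for k in range(1, 7):

After execution: z = 4
4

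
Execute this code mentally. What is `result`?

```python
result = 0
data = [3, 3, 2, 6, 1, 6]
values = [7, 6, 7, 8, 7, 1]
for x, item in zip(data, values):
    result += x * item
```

Let's trace through this code step by step.

Initialize: result = 0
Initialize: data = [3, 3, 2, 6, 1, 6]
Initialize: values = [7, 6, 7, 8, 7, 1]
Entering loop: for x, item in zip(data, values):

After execution: result = 114
114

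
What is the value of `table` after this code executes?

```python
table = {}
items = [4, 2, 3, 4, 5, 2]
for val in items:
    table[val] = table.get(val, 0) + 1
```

Let's trace through this code step by step.

Initialize: table = {}
Initialize: items = [4, 2, 3, 4, 5, 2]
Entering loop: for val in items:

After execution: table = {4: 2, 2: 2, 3: 1, 5: 1}
{4: 2, 2: 2, 3: 1, 5: 1}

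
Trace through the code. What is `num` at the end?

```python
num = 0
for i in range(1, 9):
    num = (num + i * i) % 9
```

Let's trace through this code step by step.

Initialize: num = 0
Entering loop: for i in range(1, 9):

After execution: num = 6
6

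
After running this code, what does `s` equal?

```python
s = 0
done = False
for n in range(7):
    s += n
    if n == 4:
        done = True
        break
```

Let's trace through this code step by step.

Initialize: s = 0
Initialize: done = False
Entering loop: for n in range(7):

After execution: s = 10
10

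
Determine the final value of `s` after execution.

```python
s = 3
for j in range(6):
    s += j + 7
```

Let's trace through this code step by step.

Initialize: s = 3
Entering loop: for j in range(6):

After execution: s = 60
60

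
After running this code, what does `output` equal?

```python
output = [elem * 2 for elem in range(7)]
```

Let's trace through this code step by step.

Initialize: output = [elem * 2 for elem in range(7)]

After execution: output = [0, 2, 4, 6, 8, 10, 12]
[0, 2, 4, 6, 8, 10, 12]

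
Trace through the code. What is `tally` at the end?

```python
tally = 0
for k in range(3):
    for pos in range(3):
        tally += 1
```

Let's trace through this code step by step.

Initialize: tally = 0
Entering loop: for k in range(3):

After execution: tally = 9
9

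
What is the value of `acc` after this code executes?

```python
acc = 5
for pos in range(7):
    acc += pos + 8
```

Let's trace through this code step by step.

Initialize: acc = 5
Entering loop: for pos in range(7):

After execution: acc = 82
82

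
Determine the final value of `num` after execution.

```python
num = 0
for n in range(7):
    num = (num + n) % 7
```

Let's trace through this code step by step.

Initialize: num = 0
Entering loop: for n in range(7):

After execution: num = 0
0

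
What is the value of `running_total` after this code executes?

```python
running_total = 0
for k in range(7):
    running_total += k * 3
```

Let's trace through this code step by step.

Initialize: running_total = 0
Entering loop: for k in range(7):

After execution: running_total = 63
63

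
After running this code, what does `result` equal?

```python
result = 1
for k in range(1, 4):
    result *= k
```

Let's trace through this code step by step.

Initialize: result = 1
Entering loop: for k in range(1, 4):

After execution: result = 6
6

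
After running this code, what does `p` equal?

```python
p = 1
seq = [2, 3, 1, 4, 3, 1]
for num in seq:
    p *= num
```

Let's trace through this code step by step.

Initialize: p = 1
Initialize: seq = [2, 3, 1, 4, 3, 1]
Entering loop: for num in seq:

After execution: p = 72
72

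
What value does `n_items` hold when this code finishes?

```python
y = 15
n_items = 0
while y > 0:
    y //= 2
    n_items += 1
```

Let's trace through this code step by step.

Initialize: y = 15
Initialize: n_items = 0
Entering loop: while y > 0:

After execution: n_items = 4
4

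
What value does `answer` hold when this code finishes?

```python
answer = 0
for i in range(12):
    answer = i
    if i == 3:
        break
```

Let's trace through this code step by step.

Initialize: answer = 0
Entering loop: for i in range(12):

After execution: answer = 3
3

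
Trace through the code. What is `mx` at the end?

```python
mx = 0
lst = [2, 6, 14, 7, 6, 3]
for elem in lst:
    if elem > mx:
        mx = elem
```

Let's trace through this code step by step.

Initialize: mx = 0
Initialize: lst = [2, 6, 14, 7, 6, 3]
Entering loop: for elem in lst:

After execution: mx = 14
14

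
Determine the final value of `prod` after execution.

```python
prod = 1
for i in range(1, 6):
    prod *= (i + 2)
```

Let's trace through this code step by step.

Initialize: prod = 1
Entering loop: for i in range(1, 6):

After execution: prod = 2520
2520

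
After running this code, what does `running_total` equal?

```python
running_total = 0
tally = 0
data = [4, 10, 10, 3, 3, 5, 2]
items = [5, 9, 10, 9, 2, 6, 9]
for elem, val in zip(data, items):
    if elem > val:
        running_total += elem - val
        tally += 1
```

Let's trace through this code step by step.

Initialize: running_total = 0
Initialize: tally = 0
Initialize: data = [4, 10, 10, 3, 3, 5, 2]
Initialize: items = [5, 9, 10, 9, 2, 6, 9]
Entering loop: for elem, val in zip(data, items):

After execution: running_total = 2
2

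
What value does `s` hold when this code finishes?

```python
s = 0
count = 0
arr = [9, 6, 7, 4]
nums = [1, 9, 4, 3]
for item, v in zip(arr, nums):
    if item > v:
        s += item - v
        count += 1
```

Let's trace through this code step by step.

Initialize: s = 0
Initialize: count = 0
Initialize: arr = [9, 6, 7, 4]
Initialize: nums = [1, 9, 4, 3]
Entering loop: for item, v in zip(arr, nums):

After execution: s = 12
12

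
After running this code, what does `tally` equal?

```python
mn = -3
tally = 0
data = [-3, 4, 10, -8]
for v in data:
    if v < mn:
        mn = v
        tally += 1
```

Let's trace through this code step by step.

Initialize: mn = -3
Initialize: tally = 0
Initialize: data = [-3, 4, 10, -8]
Entering loop: for v in data:

After execution: tally = 1
1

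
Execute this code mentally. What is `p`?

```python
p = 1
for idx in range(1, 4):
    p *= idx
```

Let's trace through this code step by step.

Initialize: p = 1
Entering loop: for idx in range(1, 4):

After execution: p = 6
6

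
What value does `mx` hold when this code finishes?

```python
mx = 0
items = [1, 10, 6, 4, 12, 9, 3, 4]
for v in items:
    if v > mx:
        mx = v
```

Let's trace through this code step by step.

Initialize: mx = 0
Initialize: items = [1, 10, 6, 4, 12, 9, 3, 4]
Entering loop: for v in items:

After execution: mx = 12
12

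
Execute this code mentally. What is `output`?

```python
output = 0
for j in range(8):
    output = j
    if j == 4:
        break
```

Let's trace through this code step by step.

Initialize: output = 0
Entering loop: for j in range(8):

After execution: output = 4
4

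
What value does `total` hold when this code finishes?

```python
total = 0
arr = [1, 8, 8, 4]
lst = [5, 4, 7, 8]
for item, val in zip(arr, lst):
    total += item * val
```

Let's trace through this code step by step.

Initialize: total = 0
Initialize: arr = [1, 8, 8, 4]
Initialize: lst = [5, 4, 7, 8]
Entering loop: for item, val in zip(arr, lst):

After execution: total = 125
125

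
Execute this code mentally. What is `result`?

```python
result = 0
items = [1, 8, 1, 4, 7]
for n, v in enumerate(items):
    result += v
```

Let's trace through this code step by step.

Initialize: result = 0
Initialize: items = [1, 8, 1, 4, 7]
Entering loop: for n, v in enumerate(items):

After execution: result = 21
21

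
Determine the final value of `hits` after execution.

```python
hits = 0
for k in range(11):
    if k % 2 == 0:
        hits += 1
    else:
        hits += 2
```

Let's trace through this code step by step.

Initialize: hits = 0
Entering loop: for k in range(11):

After execution: hits = 16
16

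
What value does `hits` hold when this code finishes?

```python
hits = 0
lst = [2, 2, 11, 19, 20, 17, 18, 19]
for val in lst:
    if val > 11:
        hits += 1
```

Let's trace through this code step by step.

Initialize: hits = 0
Initialize: lst = [2, 2, 11, 19, 20, 17, 18, 19]
Entering loop: for val in lst:

After execution: hits = 5
5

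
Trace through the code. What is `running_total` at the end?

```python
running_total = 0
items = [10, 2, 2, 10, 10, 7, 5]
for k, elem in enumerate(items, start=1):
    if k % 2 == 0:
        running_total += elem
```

Let's trace through this code step by step.

Initialize: running_total = 0
Initialize: items = [10, 2, 2, 10, 10, 7, 5]
Entering loop: for k, elem in enumerate(items, start=1):

After execution: running_total = 19
19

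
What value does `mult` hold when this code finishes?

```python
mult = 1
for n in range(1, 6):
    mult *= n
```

Let's trace through this code step by step.

Initialize: mult = 1
Entering loop: for n in range(1, 6):

After execution: mult = 120
120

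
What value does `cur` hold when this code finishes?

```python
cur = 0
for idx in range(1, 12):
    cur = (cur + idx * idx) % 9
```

Let's trace through this code step by step.

Initialize: cur = 0
Entering loop: for idx in range(1, 12):

After execution: cur = 2
2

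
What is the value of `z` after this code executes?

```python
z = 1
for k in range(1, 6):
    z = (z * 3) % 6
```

Let's trace through this code step by step.

Initialize: z = 1
Entering loop: for k in range(1, 6):

After execution: z = 3
3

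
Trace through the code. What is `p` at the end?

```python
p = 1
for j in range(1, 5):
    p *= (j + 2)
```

Let's trace through this code step by step.

Initialize: p = 1
Entering loop: for j in range(1, 5):

After execution: p = 360
360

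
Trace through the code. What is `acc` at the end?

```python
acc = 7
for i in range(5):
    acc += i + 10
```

Let's trace through this code step by step.

Initialize: acc = 7
Entering loop: for i in range(5):

After execution: acc = 67
67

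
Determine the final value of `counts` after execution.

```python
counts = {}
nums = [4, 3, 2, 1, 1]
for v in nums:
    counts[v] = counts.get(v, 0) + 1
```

Let's trace through this code step by step.

Initialize: counts = {}
Initialize: nums = [4, 3, 2, 1, 1]
Entering loop: for v in nums:

After execution: counts = {4: 1, 3: 1, 2: 1, 1: 2}
{4: 1, 3: 1, 2: 1, 1: 2}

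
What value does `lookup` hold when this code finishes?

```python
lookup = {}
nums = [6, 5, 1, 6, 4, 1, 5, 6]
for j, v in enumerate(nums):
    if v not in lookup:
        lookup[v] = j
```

Let's trace through this code step by step.

Initialize: lookup = {}
Initialize: nums = [6, 5, 1, 6, 4, 1, 5, 6]
Entering loop: for j, v in enumerate(nums):

After execution: lookup = {6: 0, 5: 1, 1: 2, 4: 4}
{6: 0, 5: 1, 1: 2, 4: 4}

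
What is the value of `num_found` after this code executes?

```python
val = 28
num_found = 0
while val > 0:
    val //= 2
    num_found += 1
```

Let's trace through this code step by step.

Initialize: val = 28
Initialize: num_found = 0
Entering loop: while val > 0:

After execution: num_found = 5
5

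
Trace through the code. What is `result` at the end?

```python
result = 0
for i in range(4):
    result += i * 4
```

Let's trace through this code step by step.

Initialize: result = 0
Entering loop: for i in range(4):

After execution: result = 24
24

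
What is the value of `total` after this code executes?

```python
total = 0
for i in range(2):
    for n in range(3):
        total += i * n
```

Let's trace through this code step by step.

Initialize: total = 0
Entering loop: for i in range(2):

After execution: total = 3
3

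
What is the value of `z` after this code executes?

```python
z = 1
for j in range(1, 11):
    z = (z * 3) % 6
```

Let's trace through this code step by step.

Initialize: z = 1
Entering loop: for j in range(1, 11):

After execution: z = 3
3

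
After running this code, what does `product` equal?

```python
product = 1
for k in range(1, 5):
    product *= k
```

Let's trace through this code step by step.

Initialize: product = 1
Entering loop: for k in range(1, 5):

After execution: product = 24
24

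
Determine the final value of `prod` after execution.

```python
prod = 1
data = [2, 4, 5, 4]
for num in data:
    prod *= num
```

Let's trace through this code step by step.

Initialize: prod = 1
Initialize: data = [2, 4, 5, 4]
Entering loop: for num in data:

After execution: prod = 160
160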